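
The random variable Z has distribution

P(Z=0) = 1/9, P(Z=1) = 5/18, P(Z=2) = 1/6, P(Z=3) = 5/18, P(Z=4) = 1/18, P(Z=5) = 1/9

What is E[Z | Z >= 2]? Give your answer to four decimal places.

P(Z >= 2) = 1/6 + 5/18 + 1/18 + 1/9 = 11/18.
E[Z | Z >= 2] = [2·1/6 + 3·5/18 + 4·1/18 + 5·1/9] / (11/18)
 = 35/18 / (11/18)
 = 35/11

3.1818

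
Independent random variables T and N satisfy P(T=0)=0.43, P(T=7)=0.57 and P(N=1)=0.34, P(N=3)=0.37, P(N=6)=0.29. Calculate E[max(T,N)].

5.3617

E[max(T,N)] = Σ_t Σ_n max(t,n) · P(T=t)P(N=n)
 = 1·0.1462 + 3·0.1591 + 6·0.1247 + 7·0.1938 + 7·0.2109 + 7·0.1653
 = 0.1462 + 0.4773 + 0.7482 + 1.3566 + 1.4763 + 1.1571
 = 5.3617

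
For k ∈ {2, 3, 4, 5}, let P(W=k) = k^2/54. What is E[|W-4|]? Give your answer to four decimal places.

0.7778

E[|W-4|] = Σ |w-4|·P(W=w)
 = 2·2/27 + 1·1/6 + 0·8/27 + 1·25/54
 = 4/27 + 1/6 + 0 + 25/54
 = 7/9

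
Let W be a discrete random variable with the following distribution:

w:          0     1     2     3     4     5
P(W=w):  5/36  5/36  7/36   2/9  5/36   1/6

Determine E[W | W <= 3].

P(W <= 3) = 5/36 + 5/36 + 7/36 + 2/9 = 25/36.
E[W | W <= 3] = [0·5/36 + 1·5/36 + 2·7/36 + 3·2/9] / (25/36)
 = 43/36 / (25/36)
 = 43/25

1.72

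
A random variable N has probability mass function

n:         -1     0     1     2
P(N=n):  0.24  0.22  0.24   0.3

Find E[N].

E[N] = Σ n·P(N=n)
 = (-1)·0.24 + 0·0.22 + 1·0.24 + 2·0.3
 = (-0.24) + 0 + 0.24 + 0.6
 = 0.6

0.6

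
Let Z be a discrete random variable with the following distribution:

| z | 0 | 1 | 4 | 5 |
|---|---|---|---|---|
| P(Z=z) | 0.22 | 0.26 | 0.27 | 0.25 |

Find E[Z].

2.59

E[Z] = Σ z·P(Z=z)
 = 0·0.22 + 1·0.26 + 4·0.27 + 5·0.25
 = 0 + 0.26 + 1.08 + 1.25
 = 2.59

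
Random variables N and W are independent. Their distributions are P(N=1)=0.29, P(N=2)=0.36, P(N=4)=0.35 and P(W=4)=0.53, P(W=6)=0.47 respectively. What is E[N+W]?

E[N+W] = Σ_n Σ_w (n+w) · P(N=n)P(W=w)
 = 5·0.1537 + 7·0.1363 + 6·0.1908 + 8·0.1692 + 8·0.1855 + 10·0.1645
 = 0.7685 + 0.9541 + 1.1448 + 1.3536 + 1.484 + 1.645
 = 7.35

7.35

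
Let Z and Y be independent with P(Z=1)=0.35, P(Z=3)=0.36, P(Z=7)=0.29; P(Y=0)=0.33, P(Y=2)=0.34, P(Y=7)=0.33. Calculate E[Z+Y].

6.45

E[Z+Y] = Σ_z Σ_y (z+y) · P(Z=z)P(Y=y)
 = 1·0.1155 + 3·0.119 + 8·0.1155 + 3·0.1188 + 5·0.1224 + 10·0.1188 + 7·0.0957 + 9·0.0986 + 14·0.0957
 = 0.1155 + 0.357 + 0.924 + 0.3564 + 0.612 + 1.188 + 0.6699 + 0.8874 + 1.3398
 = 6.45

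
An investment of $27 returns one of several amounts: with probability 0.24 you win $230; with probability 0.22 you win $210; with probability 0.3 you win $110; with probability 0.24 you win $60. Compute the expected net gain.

E[payout] = 230·0.24 + 210·0.22 + 110·0.3 + 60·0.24
 = 55.2 + 46.2 + 33 + 14.4
 = 148.8
Net = 148.8 - 27 = 121.8

121.8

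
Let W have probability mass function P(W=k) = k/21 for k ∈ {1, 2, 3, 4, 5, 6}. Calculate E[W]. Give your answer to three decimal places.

E[W] = Σ w·P(W=w)
 = 1·1/21 + 2·2/21 + 3·1/7 + 4·4/21 + 5·5/21 + 6·2/7
 = 1/21 + 4/21 + 3/7 + 16/21 + 25/21 + 12/7
 = 13/3

4.333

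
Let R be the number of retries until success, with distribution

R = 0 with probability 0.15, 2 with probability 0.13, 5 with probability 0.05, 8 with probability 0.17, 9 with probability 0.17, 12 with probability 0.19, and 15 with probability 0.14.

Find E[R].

7.78

E[R] = Σ r·P(R=r)
 = 0·0.15 + 2·0.13 + 5·0.05 + 8·0.17 + 9·0.17 + 12·0.19 + 15·0.14
 = 0 + 0.26 + 0.25 + 1.36 + 1.53 + 2.28 + 2.1
 = 7.78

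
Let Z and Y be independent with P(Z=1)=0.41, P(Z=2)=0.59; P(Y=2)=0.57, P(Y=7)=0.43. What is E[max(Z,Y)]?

4.15

E[max(Z,Y)] = Σ_z Σ_y max(z,y) · P(Z=z)P(Y=y)
 = 2·0.2337 + 7·0.1763 + 2·0.3363 + 7·0.2537
 = 0.4674 + 1.2341 + 0.6726 + 1.7759
 = 4.15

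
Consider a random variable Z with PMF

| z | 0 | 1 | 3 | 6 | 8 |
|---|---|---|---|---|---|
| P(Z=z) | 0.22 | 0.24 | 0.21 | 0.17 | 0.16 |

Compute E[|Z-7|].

E[|Z-7|] = Σ |z-7|·P(Z=z)
 = 7·0.22 + 6·0.24 + 4·0.21 + 1·0.17 + 1·0.16
 = 1.54 + 1.44 + 0.84 + 0.17 + 0.16
 = 4.15

4.15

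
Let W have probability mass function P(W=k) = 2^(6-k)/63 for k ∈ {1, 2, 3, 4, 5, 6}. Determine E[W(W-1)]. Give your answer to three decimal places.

E[W(W-1)] = Σ w(w-1)·P(W=w)
 = 0·32/63 + 2·16/63 + 6·8/63 + 12·4/63 + 20·2/63 + 30·1/63
 = 0 + 32/63 + 16/21 + 16/21 + 40/63 + 10/21
 = 22/7

3.143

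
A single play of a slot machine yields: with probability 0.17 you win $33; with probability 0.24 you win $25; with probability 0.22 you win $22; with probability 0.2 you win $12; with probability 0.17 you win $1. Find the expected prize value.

19.02

E[payout] = 33·0.17 + 25·0.24 + 22·0.22 + 12·0.2 + 1·0.17
 = 5.61 + 6 + 4.84 + 2.4 + 0.17
 = 19.02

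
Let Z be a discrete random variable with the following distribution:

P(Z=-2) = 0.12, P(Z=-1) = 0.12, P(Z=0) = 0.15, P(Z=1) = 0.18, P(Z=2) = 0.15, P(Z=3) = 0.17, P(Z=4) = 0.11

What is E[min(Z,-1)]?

-1.12

E[min(Z,-1)] = Σ min(z,-1)·P(Z=z)
 = (-2)·0.12 + (-1)·0.12 + (-1)·0.15 + (-1)·0.18 + (-1)·0.15 + (-1)·0.17 + (-1)·0.11
 = (-0.24) + (-0.12) + (-0.15) + (-0.18) + (-0.15) + (-0.17) + (-0.11)
 = -1.12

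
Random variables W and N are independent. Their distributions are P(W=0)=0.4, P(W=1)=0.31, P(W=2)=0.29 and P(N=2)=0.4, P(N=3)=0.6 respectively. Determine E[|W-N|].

E[|W-N|] = Σ_w Σ_n |w-n| · P(W=w)P(N=n)
 = 2·0.16 + 3·0.24 + 1·0.124 + 2·0.186 + 0·0.116 + 1·0.174
 = 0.32 + 0.72 + 0.124 + 0.372 + 0 + 0.174
 = 1.71

1.71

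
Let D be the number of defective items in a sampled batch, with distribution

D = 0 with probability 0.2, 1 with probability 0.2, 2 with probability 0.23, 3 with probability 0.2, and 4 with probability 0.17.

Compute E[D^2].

E[D^2] = Σ d^2·P(D=d)
 = 0·0.2 + 1·0.2 + 4·0.23 + 9·0.2 + 16·0.17
 = 0 + 0.2 + 0.92 + 1.8 + 2.72
 = 5.64

5.64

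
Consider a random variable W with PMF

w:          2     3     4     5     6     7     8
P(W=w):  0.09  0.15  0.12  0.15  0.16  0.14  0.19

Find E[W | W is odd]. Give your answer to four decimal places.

4.9545

P(W is odd) = 0.15 + 0.15 + 0.14 = 0.44.
E[W | W is odd] = [3·0.15 + 5·0.15 + 7·0.14] / 0.44
 = 2.18 / 0.44
 = 109/22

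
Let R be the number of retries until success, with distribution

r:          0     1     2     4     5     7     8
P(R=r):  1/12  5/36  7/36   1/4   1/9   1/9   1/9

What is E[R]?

3.75

E[R] = Σ r·P(R=r)
 = 0·1/12 + 1·5/36 + 2·7/36 + 4·1/4 + 5·1/9 + 7·1/9 + 8·1/9
 = 0 + 5/36 + 7/18 + 1 + 5/9 + 7/9 + 8/9
 = 15/4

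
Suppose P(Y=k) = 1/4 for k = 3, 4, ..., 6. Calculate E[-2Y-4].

E[-2Y-4] = Σ (-2y-4)·P(Y=y)
 = (-10)·1/4 + (-12)·1/4 + (-14)·1/4 + (-16)·1/4
 = (-5/2) + (-3) + (-7/2) + (-4)
 = -13

-13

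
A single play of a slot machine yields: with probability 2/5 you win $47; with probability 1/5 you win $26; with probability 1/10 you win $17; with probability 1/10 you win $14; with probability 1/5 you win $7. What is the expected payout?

28.5

E[payout] = 47·2/5 + 26·1/5 + 17·1/10 + 14·1/10 + 7·1/5
 = 94/5 + 26/5 + 17/10 + 7/5 + 7/5
 = 57/2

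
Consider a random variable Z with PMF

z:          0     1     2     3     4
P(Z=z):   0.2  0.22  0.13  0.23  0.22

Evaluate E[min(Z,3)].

1.83

E[min(Z,3)] = Σ min(z,3)·P(Z=z)
 = 0·0.2 + 1·0.22 + 2·0.13 + 3·0.23 + 3·0.22
 = 0 + 0.22 + 0.26 + 0.69 + 0.66
 = 1.83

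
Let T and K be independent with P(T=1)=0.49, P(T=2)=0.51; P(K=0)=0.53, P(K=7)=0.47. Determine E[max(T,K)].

E[max(T,K)] = Σ_t Σ_k max(t,k) · P(T=t)P(K=k)
 = 1·0.2597 + 7·0.2303 + 2·0.2703 + 7·0.2397
 = 0.2597 + 1.6121 + 0.5406 + 1.6779
 = 4.0903

4.0903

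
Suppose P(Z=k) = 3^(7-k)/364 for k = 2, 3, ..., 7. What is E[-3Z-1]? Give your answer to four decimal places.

E[-3Z-1] = Σ (-3z-1)·P(Z=z)
 = (-7)·243/364 + (-10)·81/364 + (-13)·27/364 + (-16)·9/364 + (-19)·3/364 + (-22)·1/364
 = (-243/52) + (-405/182) + (-27/28) + (-36/91) + (-57/364) + (-11/182)
 = -3085/364

-8.4753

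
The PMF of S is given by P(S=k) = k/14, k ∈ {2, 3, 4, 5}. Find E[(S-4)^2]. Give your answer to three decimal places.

E[(S-4)^2] = Σ (s-4)^2·P(S=s)
 = 4·1/7 + 1·3/14 + 0·2/7 + 1·5/14
 = 4/7 + 3/14 + 0 + 5/14
 = 8/7

1.143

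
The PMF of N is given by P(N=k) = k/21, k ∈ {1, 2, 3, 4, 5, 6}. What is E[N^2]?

21

E[N^2] = Σ n^2·P(N=n)
 = 1·1/21 + 4·2/21 + 9·1/7 + 16·4/21 + 25·5/21 + 36·2/7
 = 1/21 + 8/21 + 9/7 + 64/21 + 125/21 + 72/7
 = 21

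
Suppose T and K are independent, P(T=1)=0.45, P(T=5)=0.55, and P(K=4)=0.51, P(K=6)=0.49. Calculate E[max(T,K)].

5.2605

E[max(T,K)] = Σ_t Σ_k max(t,k) · P(T=t)P(K=k)
 = 4·0.2295 + 6·0.2205 + 5·0.2805 + 6·0.2695
 = 0.918 + 1.323 + 1.4025 + 1.617
 = 5.2605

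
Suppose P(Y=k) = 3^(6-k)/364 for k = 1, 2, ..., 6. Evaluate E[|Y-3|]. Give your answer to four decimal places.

E[|Y-3|] = Σ |y-3|·P(Y=y)
 = 2·243/364 + 1·81/364 + 0·27/364 + 1·9/364 + 2·3/364 + 3·1/364
 = 243/182 + 81/364 + 0 + 9/364 + 3/182 + 3/364
 = 45/28

1.6071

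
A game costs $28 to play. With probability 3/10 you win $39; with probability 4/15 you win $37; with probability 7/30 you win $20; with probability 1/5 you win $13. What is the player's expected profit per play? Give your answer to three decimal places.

E[payout] = 39·3/10 + 37·4/15 + 20·7/30 + 13·1/5
 = 117/10 + 148/15 + 14/3 + 13/5
 = 173/6
Net = 173/6 - 28 = 5/6

0.833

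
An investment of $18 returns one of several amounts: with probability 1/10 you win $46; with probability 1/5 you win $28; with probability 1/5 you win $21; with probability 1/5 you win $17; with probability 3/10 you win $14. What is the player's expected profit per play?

E[payout] = 46·1/10 + 28·1/5 + 21·1/5 + 17·1/5 + 14·3/10
 = 23/5 + 28/5 + 21/5 + 17/5 + 21/5
 = 22
Net = 22 - 18 = 4

4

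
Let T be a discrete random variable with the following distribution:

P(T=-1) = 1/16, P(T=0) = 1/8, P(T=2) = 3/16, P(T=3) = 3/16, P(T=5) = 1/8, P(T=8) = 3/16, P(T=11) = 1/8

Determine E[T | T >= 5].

8

P(T >= 5) = 1/8 + 3/16 + 1/8 = 7/16.
E[T | T >= 5] = [5·1/8 + 8·3/16 + 11·1/8] / (7/16)
 = 7/2 / (7/16)
 = 8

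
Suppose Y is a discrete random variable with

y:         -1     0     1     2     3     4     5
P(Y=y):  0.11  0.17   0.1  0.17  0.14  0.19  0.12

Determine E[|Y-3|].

1.75

E[|Y-3|] = Σ |y-3|·P(Y=y)
 = 4·0.11 + 3·0.17 + 2·0.1 + 1·0.17 + 0·0.14 + 1·0.19 + 2·0.12
 = 0.44 + 0.51 + 0.2 + 0.17 + 0 + 0.19 + 0.24
 = 1.75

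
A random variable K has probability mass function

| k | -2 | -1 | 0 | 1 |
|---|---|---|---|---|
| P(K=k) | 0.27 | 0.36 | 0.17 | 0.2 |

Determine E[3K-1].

E[3K-1] = Σ (3k-1)·P(K=k)
 = (-7)·0.27 + (-4)·0.36 + (-1)·0.17 + 2·0.2
 = (-1.89) + (-1.44) + (-0.17) + 0.4
 = -3.1

-3.1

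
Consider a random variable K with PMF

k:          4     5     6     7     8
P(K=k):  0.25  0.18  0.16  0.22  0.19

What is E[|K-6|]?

1.28

E[|K-6|] = Σ |k-6|·P(K=k)
 = 2·0.25 + 1·0.18 + 0·0.16 + 1·0.22 + 2·0.19
 = 0.5 + 0.18 + 0 + 0.22 + 0.38
 = 1.28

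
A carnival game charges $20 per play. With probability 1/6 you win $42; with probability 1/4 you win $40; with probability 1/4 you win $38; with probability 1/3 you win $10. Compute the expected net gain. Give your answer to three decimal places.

9.833

E[payout] = 42·1/6 + 40·1/4 + 38·1/4 + 10·1/3
 = 7 + 10 + 19/2 + 10/3
 = 179/6
Net = 179/6 - 20 = 59/6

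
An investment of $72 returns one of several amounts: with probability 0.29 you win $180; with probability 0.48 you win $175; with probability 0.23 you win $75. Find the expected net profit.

81.45

E[payout] = 180·0.29 + 175·0.48 + 75·0.23
 = 52.2 + 84 + 17.25
 = 153.45
Net = 153.45 - 72 = 81.45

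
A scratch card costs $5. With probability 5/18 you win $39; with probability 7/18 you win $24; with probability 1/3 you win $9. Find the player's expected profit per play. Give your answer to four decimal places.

E[payout] = 39·5/18 + 24·7/18 + 9·1/3
 = 65/6 + 28/3 + 3
 = 139/6
Net = 139/6 - 5 = 109/6

18.1667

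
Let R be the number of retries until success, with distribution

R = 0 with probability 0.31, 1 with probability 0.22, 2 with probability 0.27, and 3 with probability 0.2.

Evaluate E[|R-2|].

E[|R-2|] = Σ |r-2|·P(R=r)
 = 2·0.31 + 1·0.22 + 0·0.27 + 1·0.2
 = 0.62 + 0.22 + 0 + 0.2
 = 1.04

1.04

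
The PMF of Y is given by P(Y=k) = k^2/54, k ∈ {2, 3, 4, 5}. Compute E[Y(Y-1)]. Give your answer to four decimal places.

13.9630

E[Y(Y-1)] = Σ y(y-1)·P(Y=y)
 = 2·2/27 + 6·1/6 + 12·8/27 + 20·25/54
 = 4/27 + 1 + 32/9 + 250/27
 = 377/27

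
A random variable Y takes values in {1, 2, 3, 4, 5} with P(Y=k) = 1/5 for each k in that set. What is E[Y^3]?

45

E[Y^3] = Σ y^3·P(Y=y)
 = 1·1/5 + 8·1/5 + 27·1/5 + 64·1/5 + 125·1/5
 = 1/5 + 8/5 + 27/5 + 64/5 + 25
 = 45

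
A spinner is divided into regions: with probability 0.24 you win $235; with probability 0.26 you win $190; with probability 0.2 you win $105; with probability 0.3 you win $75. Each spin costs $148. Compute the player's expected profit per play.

1.3

E[payout] = 235·0.24 + 190·0.26 + 105·0.2 + 75·0.3
 = 56.4 + 49.4 + 21 + 22.5
 = 149.3
Net = 149.3 - 148 = 1.3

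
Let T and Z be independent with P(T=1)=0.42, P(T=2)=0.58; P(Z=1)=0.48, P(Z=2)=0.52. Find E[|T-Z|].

0.4968

E[|T-Z|] = Σ_t Σ_z |t-z| · P(T=t)P(Z=z)
 = 0·0.2016 + 1·0.2184 + 1·0.2784 + 0·0.3016
 = 0 + 0.2184 + 0.2784 + 0
 = 0.4968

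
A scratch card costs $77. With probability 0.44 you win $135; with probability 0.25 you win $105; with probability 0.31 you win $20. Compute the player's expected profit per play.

14.85

E[payout] = 135·0.44 + 105·0.25 + 20·0.31
 = 59.4 + 26.25 + 6.2
 = 91.85
Net = 91.85 - 77 = 14.85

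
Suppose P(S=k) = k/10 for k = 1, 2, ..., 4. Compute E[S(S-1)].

7

E[S(S-1)] = Σ s(s-1)·P(S=s)
 = 0·1/10 + 2·1/5 + 6·3/10 + 12·2/5
 = 0 + 2/5 + 9/5 + 24/5
 = 7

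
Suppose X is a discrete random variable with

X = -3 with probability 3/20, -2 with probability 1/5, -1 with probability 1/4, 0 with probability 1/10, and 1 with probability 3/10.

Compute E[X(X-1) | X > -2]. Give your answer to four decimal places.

P(X > -2) = 1/4 + 1/10 + 3/10 = 13/20.
E[X(X-1) | X > -2] = [2·1/4 + 0·1/10 + 0·3/10] / (13/20)
 = 1/2 / (13/20)
 = 10/13

0.7692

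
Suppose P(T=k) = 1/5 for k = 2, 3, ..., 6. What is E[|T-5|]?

E[|T-5|] = Σ |t-5|·P(T=t)
 = 3·1/5 + 2·1/5 + 1·1/5 + 0·1/5 + 1·1/5
 = 3/5 + 2/5 + 1/5 + 0 + 1/5
 = 7/5

1.4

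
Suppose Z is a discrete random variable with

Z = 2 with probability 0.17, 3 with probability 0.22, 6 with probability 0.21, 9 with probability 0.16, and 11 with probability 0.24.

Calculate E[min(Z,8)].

5.46

E[min(Z,8)] = Σ min(z,8)·P(Z=z)
 = 2·0.17 + 3·0.22 + 6·0.21 + 8·0.16 + 8·0.24
 = 0.34 + 0.66 + 1.26 + 1.28 + 1.92
 = 5.46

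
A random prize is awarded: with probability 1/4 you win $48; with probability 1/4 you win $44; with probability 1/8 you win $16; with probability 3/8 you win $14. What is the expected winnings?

E[payout] = 48·1/4 + 44·1/4 + 16·1/8 + 14·3/8
 = 12 + 11 + 2 + 21/4
 = 121/4

30.25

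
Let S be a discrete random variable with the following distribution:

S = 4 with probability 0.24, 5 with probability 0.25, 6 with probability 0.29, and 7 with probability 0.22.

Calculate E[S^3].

184.71

E[S^3] = Σ s^3·P(S=s)
 = 64·0.24 + 125·0.25 + 216·0.29 + 343·0.22
 = 15.36 + 31.25 + 62.64 + 75.46
 = 184.71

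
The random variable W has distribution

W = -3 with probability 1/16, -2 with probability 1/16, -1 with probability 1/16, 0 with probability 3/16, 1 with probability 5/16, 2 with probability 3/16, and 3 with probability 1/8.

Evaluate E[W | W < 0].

P(W < 0) = 1/16 + 1/16 + 1/16 = 3/16.
E[W | W < 0] = [(-3)·1/16 + (-2)·1/16 + (-1)·1/16] / (3/16)
 = -3/8 / (3/16)
 = -2

-2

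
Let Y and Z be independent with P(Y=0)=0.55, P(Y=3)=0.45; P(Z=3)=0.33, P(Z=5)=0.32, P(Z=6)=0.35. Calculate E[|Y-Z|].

3.34

E[|Y-Z|] = Σ_y Σ_z |y-z| · P(Y=y)P(Z=z)
 = 3·0.1815 + 5·0.176 + 6·0.1925 + 0·0.1485 + 2·0.144 + 3·0.1575
 = 0.5445 + 0.88 + 1.155 + 0 + 0.288 + 0.4725
 = 3.34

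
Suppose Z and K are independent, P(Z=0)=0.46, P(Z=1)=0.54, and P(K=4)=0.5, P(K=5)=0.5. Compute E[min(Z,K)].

0.54

E[min(Z,K)] = Σ_z Σ_k min(z,k) · P(Z=z)P(K=k)
 = 0·0.23 + 0·0.23 + 1·0.27 + 1·0.27
 = 0 + 0 + 0.27 + 0.27
 = 0.54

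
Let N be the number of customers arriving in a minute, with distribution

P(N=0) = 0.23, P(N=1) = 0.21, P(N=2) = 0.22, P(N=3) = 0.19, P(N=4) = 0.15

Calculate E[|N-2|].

1.16

E[|N-2|] = Σ |n-2|·P(N=n)
 = 2·0.23 + 1·0.21 + 0·0.22 + 1·0.19 + 2·0.15
 = 0.46 + 0.21 + 0 + 0.19 + 0.3
 = 1.16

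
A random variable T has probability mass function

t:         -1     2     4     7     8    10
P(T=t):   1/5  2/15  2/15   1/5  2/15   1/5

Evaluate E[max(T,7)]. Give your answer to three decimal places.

7.733

E[max(T,7)] = Σ max(t,7)·P(T=t)
 = 7·1/5 + 7·2/15 + 7·2/15 + 7·1/5 + 8·2/15 + 10·1/5
 = 7/5 + 14/15 + 14/15 + 7/5 + 16/15 + 2
 = 116/15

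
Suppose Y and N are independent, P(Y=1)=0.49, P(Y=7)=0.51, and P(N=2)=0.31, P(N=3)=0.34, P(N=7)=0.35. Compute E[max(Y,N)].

5.5741

E[max(Y,N)] = Σ_y Σ_n max(y,n) · P(Y=y)P(N=n)
 = 2·0.1519 + 3·0.1666 + 7·0.1715 + 7·0.1581 + 7·0.1734 + 7·0.1785
 = 0.3038 + 0.4998 + 1.2005 + 1.1067 + 1.2138 + 1.2495
 = 5.5741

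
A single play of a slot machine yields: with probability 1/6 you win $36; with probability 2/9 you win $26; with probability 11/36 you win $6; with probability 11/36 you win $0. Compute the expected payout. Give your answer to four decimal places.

E[payout] = 36·1/6 + 26·2/9 + 6·11/36 + 0·11/36
 = 6 + 52/9 + 11/6 + 0
 = 245/18

13.6111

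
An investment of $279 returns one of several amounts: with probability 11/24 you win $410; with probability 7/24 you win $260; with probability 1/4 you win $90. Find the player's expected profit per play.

E[payout] = 410·11/24 + 260·7/24 + 90·1/4
 = 2255/12 + 455/6 + 45/2
 = 1145/4
Net = 1145/4 - 279 = 29/4

7.25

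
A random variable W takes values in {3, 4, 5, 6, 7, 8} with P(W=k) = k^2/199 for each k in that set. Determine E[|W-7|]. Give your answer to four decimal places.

E[|W-7|] = Σ |w-7|·P(W=w)
 = 4·9/199 + 3·16/199 + 2·25/199 + 1·36/199 + 0·49/199 + 1·64/199
 = 36/199 + 48/199 + 50/199 + 36/199 + 0 + 64/199
 = 234/199

1.1759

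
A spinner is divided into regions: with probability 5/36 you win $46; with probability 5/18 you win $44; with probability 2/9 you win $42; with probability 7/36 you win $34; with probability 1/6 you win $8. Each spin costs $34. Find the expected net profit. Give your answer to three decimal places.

1.889

E[payout] = 46·5/36 + 44·5/18 + 42·2/9 + 34·7/36 + 8·1/6
 = 115/18 + 110/9 + 28/3 + 119/18 + 4/3
 = 323/9
Net = 323/9 - 34 = 17/9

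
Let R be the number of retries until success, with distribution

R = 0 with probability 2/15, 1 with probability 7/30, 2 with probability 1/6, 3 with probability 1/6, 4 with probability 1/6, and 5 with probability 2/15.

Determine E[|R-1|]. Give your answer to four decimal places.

1.6667

E[|R-1|] = Σ |r-1|·P(R=r)
 = 1·2/15 + 0·7/30 + 1·1/6 + 2·1/6 + 3·1/6 + 4·2/15
 = 2/15 + 0 + 1/6 + 1/3 + 1/2 + 8/15
 = 5/3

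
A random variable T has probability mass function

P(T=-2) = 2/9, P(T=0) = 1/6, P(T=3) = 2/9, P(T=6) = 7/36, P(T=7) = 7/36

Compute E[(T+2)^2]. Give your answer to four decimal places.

34.4167

E[(T+2)^2] = Σ (t+2)^2·P(T=t)
 = 0·2/9 + 4·1/6 + 25·2/9 + 64·7/36 + 81·7/36
 = 0 + 2/3 + 50/9 + 112/9 + 63/4
 = 413/12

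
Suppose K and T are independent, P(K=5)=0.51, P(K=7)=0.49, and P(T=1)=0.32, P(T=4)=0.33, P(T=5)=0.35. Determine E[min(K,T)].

3.39

E[min(K,T)] = Σ_k Σ_t min(k,t) · P(K=k)P(T=t)
 = 1·0.1632 + 4·0.1683 + 5·0.1785 + 1·0.1568 + 4·0.1617 + 5·0.1715
 = 0.1632 + 0.6732 + 0.8925 + 0.1568 + 0.6468 + 0.8575
 = 3.39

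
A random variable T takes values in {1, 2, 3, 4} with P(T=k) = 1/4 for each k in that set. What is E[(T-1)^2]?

3.5

E[(T-1)^2] = Σ (t-1)^2·P(T=t)
 = 0·1/4 + 1·1/4 + 4·1/4 + 9·1/4
 = 0 + 1/4 + 1 + 9/4
 = 7/2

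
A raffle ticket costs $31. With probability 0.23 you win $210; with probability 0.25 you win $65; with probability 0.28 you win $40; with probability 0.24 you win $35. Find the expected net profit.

E[payout] = 210·0.23 + 65·0.25 + 40·0.28 + 35·0.24
 = 48.3 + 16.25 + 11.2 + 8.4
 = 84.15
Net = 84.15 - 31 = 53.15

53.15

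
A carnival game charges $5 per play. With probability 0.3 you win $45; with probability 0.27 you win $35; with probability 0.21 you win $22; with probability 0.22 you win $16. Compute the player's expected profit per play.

26.09

E[payout] = 45·0.3 + 35·0.27 + 22·0.21 + 16·0.22
 = 13.5 + 9.45 + 4.62 + 3.52
 = 31.09
Net = 31.09 - 5 = 26.09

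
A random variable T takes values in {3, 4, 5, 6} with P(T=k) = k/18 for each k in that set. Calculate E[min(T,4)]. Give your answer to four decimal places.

3.8333

E[min(T,4)] = Σ min(t,4)·P(T=t)
 = 3·1/6 + 4·2/9 + 4·5/18 + 4·1/3
 = 1/2 + 8/9 + 10/9 + 4/3
 = 23/6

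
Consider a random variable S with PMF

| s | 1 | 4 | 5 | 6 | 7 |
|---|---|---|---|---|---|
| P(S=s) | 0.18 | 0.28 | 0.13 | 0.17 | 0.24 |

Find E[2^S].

50.6

E[2^S] = Σ 2^s·P(S=s)
 = 2·0.18 + 16·0.28 + 32·0.13 + 64·0.17 + 128·0.24
 = 0.36 + 4.48 + 4.16 + 10.88 + 30.72
 = 50.6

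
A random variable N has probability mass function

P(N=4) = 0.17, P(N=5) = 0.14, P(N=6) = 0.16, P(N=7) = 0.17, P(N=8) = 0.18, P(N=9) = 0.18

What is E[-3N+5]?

-14.77

E[-3N+5] = Σ (-3n+5)·P(N=n)
 = (-7)·0.17 + (-10)·0.14 + (-13)·0.16 + (-16)·0.17 + (-19)·0.18 + (-22)·0.18
 = (-1.19) + (-1.4) + (-2.08) + (-2.72) + (-3.42) + (-3.96)
 = -14.77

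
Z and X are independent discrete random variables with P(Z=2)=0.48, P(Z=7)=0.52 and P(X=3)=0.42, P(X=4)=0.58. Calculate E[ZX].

16.468

E[ZX] = Σ_z Σ_x zx · P(Z=z)P(X=x)
 = 6·0.2016 + 8·0.2784 + 21·0.2184 + 28·0.3016
 = 1.2096 + 2.2272 + 4.5864 + 8.4448
 = 16.468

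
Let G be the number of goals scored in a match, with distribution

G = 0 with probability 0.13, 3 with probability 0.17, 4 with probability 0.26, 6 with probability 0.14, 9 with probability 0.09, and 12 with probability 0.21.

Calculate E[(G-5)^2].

E[(G-5)^2] = Σ (g-5)^2·P(G=g)
 = 25·0.13 + 4·0.17 + 1·0.26 + 1·0.14 + 16·0.09 + 49·0.21
 = 3.25 + 0.68 + 0.26 + 0.14 + 1.44 + 10.29
 = 16.06

16.06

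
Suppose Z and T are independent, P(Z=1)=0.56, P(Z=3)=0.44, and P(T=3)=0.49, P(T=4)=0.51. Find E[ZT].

6.5988

E[ZT] = Σ_z Σ_t zt · P(Z=z)P(T=t)
 = 3·0.2744 + 4·0.2856 + 9·0.2156 + 12·0.2244
 = 0.8232 + 1.1424 + 1.9404 + 2.6928
 = 6.5988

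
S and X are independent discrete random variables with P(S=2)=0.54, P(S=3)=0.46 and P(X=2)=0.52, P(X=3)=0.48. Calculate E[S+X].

E[S+X] = Σ_s Σ_x (s+x) · P(S=s)P(X=x)
 = 4·0.2808 + 5·0.2592 + 5·0.2392 + 6·0.2208
 = 1.1232 + 1.296 + 1.196 + 1.3248
 = 4.94

4.94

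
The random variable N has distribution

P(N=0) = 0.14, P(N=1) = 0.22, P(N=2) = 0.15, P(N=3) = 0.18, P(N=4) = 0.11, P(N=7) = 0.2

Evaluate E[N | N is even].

P(N is even) = 0.14 + 0.15 + 0.11 = 0.4.
E[N | N is even] = [0·0.14 + 2·0.15 + 4·0.11] / 0.4
 = 0.74 / 0.4
 = 37/20

1.85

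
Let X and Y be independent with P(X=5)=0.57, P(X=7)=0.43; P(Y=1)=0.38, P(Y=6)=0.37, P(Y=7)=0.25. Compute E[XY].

25.491

E[XY] = Σ_x Σ_y xy · P(X=x)P(Y=y)
 = 5·0.2166 + 30·0.2109 + 35·0.1425 + 7·0.1634 + 42·0.1591 + 49·0.1075
 = 1.083 + 6.327 + 4.9875 + 1.1438 + 6.6822 + 5.2675
 = 25.491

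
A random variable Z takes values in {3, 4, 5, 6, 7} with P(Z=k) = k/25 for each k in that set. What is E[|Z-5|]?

1.2

E[|Z-5|] = Σ |z-5|·P(Z=z)
 = 2·3/25 + 1·4/25 + 0·1/5 + 1·6/25 + 2·7/25
 = 6/25 + 4/25 + 0 + 6/25 + 14/25
 = 6/5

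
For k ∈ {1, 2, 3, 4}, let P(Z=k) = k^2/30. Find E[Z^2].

11.8

E[Z^2] = Σ z^2·P(Z=z)
 = 1·1/30 + 4·2/15 + 9·3/10 + 16·8/15
 = 1/30 + 8/15 + 27/10 + 128/15
 = 59/5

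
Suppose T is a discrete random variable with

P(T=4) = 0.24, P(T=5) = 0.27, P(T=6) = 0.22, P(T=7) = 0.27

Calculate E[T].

5.52

E[T] = Σ t·P(T=t)
 = 4·0.24 + 5·0.27 + 6·0.22 + 7·0.27
 = 0.96 + 1.35 + 1.32 + 1.89
 = 5.52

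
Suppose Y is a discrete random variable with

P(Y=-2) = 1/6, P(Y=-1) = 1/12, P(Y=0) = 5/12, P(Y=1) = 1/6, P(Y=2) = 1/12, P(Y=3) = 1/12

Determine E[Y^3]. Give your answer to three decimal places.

1.667

E[Y^3] = Σ y^3·P(Y=y)
 = (-8)·1/6 + (-1)·1/12 + 0·5/12 + 1·1/6 + 8·1/12 + 27·1/12
 = (-4/3) + (-1/12) + 0 + 1/6 + 2/3 + 9/4
 = 5/3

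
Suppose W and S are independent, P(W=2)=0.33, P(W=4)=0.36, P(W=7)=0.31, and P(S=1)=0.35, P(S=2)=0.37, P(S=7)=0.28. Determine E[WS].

13.0235

E[WS] = Σ_w Σ_s ws · P(W=w)P(S=s)
 = 2·0.1155 + 4·0.1221 + 14·0.0924 + 4·0.126 + 8·0.1332 + 28·0.1008 + 7·0.1085 + 14·0.1147 + 49·0.0868
 = 0.231 + 0.4884 + 1.2936 + 0.504 + 1.0656 + 2.8224 + 0.7595 + 1.6058 + 4.2532
 = 13.0235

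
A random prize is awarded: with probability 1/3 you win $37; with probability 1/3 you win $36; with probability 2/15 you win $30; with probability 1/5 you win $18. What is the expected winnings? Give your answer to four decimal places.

31.9333

E[payout] = 37·1/3 + 36·1/3 + 30·2/15 + 18·1/5
 = 37/3 + 12 + 4 + 18/5
 = 479/15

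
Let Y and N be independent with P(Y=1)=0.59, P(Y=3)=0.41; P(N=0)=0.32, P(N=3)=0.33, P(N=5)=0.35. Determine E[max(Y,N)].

3.3224

E[max(Y,N)] = Σ_y Σ_n max(y,n) · P(Y=y)P(N=n)
 = 1·0.1888 + 3·0.1947 + 5·0.2065 + 3·0.1312 + 3·0.1353 + 5·0.1435
 = 0.1888 + 0.5841 + 1.0325 + 0.3936 + 0.4059 + 0.7175
 = 3.3224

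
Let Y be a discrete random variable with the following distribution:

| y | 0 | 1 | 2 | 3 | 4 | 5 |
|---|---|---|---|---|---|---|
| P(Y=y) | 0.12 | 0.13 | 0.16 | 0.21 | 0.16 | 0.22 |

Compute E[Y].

E[Y] = Σ y·P(Y=y)
 = 0·0.12 + 1·0.13 + 2·0.16 + 3·0.21 + 4·0.16 + 5·0.22
 = 0 + 0.13 + 0.32 + 0.63 + 0.64 + 1.1
 = 2.82

2.82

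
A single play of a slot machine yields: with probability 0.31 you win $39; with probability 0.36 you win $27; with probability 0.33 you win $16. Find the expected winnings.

27.09

E[payout] = 39·0.31 + 27·0.36 + 16·0.33
 = 12.09 + 9.72 + 5.28
 = 27.09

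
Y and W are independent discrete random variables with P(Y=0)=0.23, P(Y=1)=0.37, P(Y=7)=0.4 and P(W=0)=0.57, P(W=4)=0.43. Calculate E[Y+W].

4.89

E[Y+W] = Σ_y Σ_w (y+w) · P(Y=y)P(W=w)
 = 0·0.1311 + 4·0.0989 + 1·0.2109 + 5·0.1591 + 7·0.228 + 11·0.172
 = 0 + 0.3956 + 0.2109 + 0.7955 + 1.596 + 1.892
 = 4.89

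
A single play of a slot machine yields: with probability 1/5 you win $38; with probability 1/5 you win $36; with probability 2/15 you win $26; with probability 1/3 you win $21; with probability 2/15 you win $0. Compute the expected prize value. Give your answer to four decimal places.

E[payout] = 38·1/5 + 36·1/5 + 26·2/15 + 21·1/3 + 0·2/15
 = 38/5 + 36/5 + 52/15 + 7 + 0
 = 379/15

25.2667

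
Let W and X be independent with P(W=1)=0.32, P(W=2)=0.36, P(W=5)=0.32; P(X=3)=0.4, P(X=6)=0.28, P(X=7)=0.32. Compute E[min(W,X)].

E[min(W,X)] = Σ_w Σ_x min(w,x) · P(W=w)P(X=x)
 = 1·0.128 + 1·0.0896 + 1·0.1024 + 2·0.144 + 2·0.1008 + 2·0.1152 + 3·0.128 + 5·0.0896 + 5·0.1024
 = 0.128 + 0.0896 + 0.1024 + 0.288 + 0.2016 + 0.2304 + 0.384 + 0.448 + 0.512
 = 2.384

2.384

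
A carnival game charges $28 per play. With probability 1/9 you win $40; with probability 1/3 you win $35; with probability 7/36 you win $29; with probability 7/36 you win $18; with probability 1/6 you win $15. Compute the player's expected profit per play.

-0.25

E[payout] = 40·1/9 + 35·1/3 + 29·7/36 + 18·7/36 + 15·1/6
 = 40/9 + 35/3 + 203/36 + 7/2 + 5/2
 = 111/4
Net = 111/4 - 28 = -1/4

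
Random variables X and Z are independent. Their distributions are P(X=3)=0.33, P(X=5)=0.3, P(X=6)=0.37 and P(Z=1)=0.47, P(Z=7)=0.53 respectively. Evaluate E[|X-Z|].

2.9574

E[|X-Z|] = Σ_x Σ_z |x-z| · P(X=x)P(Z=z)
 = 2·0.1551 + 4·0.1749 + 4·0.141 + 2·0.159 + 5·0.1739 + 1·0.1961
 = 0.3102 + 0.6996 + 0.564 + 0.318 + 0.8695 + 0.1961
 = 2.9574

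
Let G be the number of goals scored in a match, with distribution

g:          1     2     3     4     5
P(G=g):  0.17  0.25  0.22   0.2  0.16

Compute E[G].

2.93

E[G] = Σ g·P(G=g)
 = 1·0.17 + 2·0.25 + 3·0.22 + 4·0.2 + 5·0.16
 = 0.17 + 0.5 + 0.66 + 0.8 + 0.8
 = 2.93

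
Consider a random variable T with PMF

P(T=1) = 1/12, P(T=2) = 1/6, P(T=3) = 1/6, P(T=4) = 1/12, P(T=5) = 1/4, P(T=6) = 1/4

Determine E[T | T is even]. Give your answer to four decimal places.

P(T is even) = 1/6 + 1/12 + 1/4 = 1/2.
E[T | T is even] = [2·1/6 + 4·1/12 + 6·1/4] / (1/2)
 = 13/6 / (1/2)
 = 13/3

4.3333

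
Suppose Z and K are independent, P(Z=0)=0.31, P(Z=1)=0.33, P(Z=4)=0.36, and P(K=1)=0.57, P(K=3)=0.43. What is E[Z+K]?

3.63

E[Z+K] = Σ_z Σ_k (z+k) · P(Z=z)P(K=k)
 = 1·0.1767 + 3·0.1333 + 2·0.1881 + 4·0.1419 + 5·0.2052 + 7·0.1548
 = 0.1767 + 0.3999 + 0.3762 + 0.5676 + 1.026 + 1.0836
 = 3.63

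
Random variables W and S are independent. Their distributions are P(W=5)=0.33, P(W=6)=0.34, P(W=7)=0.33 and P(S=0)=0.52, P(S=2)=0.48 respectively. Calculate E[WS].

E[WS] = Σ_w Σ_s ws · P(W=w)P(S=s)
 = 0·0.1716 + 10·0.1584 + 0·0.1768 + 12·0.1632 + 0·0.1716 + 14·0.1584
 = 0 + 1.584 + 0 + 1.9584 + 0 + 2.2176
 = 5.76

5.76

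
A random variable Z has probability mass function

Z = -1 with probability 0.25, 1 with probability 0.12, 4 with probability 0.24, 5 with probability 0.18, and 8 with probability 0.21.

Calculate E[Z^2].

E[Z^2] = Σ z^2·P(Z=z)
 = 1·0.25 + 1·0.12 + 16·0.24 + 25·0.18 + 64·0.21
 = 0.25 + 0.12 + 3.84 + 4.5 + 13.44
 = 22.15

22.15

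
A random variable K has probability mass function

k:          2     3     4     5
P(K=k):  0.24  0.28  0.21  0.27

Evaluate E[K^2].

E[K^2] = Σ k^2·P(K=k)
 = 4·0.24 + 9·0.28 + 16·0.21 + 25·0.27
 = 0.96 + 2.52 + 3.36 + 6.75
 = 13.59

13.59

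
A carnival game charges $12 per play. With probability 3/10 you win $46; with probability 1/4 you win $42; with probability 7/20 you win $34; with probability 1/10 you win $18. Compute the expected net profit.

26

E[payout] = 46·3/10 + 42·1/4 + 34·7/20 + 18·1/10
 = 69/5 + 21/2 + 119/10 + 9/5
 = 38
Net = 38 - 12 = 26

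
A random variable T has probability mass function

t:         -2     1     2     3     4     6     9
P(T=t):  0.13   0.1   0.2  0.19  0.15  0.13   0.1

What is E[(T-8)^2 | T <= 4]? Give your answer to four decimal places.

P(T <= 4) = 0.13 + 0.1 + 0.2 + 0.19 + 0.15 = 0.77.
E[(T-8)^2 | T <= 4] = [100·0.13 + 49·0.1 + 36·0.2 + 25·0.19 + 16·0.15] / 0.77
 = 32.25 / 0.77
 = 3225/77

41.8831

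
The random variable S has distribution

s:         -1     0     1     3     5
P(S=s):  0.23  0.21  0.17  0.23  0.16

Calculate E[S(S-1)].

E[S(S-1)] = Σ s(s-1)·P(S=s)
 = 2·0.23 + 0·0.21 + 0·0.17 + 6·0.23 + 20·0.16
 = 0.46 + 0 + 0 + 1.38 + 3.2
 = 5.04

5.04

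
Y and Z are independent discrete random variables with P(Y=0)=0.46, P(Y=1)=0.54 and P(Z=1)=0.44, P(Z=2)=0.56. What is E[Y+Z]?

E[Y+Z] = Σ_y Σ_z (y+z) · P(Y=y)P(Z=z)
 = 1·0.2024 + 2·0.2576 + 2·0.2376 + 3·0.3024
 = 0.2024 + 0.5152 + 0.4752 + 0.9072
 = 2.1

2.1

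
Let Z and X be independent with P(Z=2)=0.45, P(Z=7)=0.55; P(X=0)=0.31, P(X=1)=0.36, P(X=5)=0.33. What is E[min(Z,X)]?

E[min(Z,X)] = Σ_z Σ_x min(z,x) · P(Z=z)P(X=x)
 = 0·0.1395 + 1·0.162 + 2·0.1485 + 0·0.1705 + 1·0.198 + 5·0.1815
 = 0 + 0.162 + 0.297 + 0 + 0.198 + 0.9075
 = 1.5645

1.5645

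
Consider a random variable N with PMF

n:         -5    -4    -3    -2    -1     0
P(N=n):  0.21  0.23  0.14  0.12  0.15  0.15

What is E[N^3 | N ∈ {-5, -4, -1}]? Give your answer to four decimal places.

P(N ∈ {-5, -4, -1}) = 0.21 + 0.23 + 0.15 = 0.59.
E[N^3 | N ∈ {-5, -4, -1}] = [(-125)·0.21 + (-64)·0.23 + (-1)·0.15] / 0.59
 = -41.12 / 0.59
 = -4112/59

-69.6949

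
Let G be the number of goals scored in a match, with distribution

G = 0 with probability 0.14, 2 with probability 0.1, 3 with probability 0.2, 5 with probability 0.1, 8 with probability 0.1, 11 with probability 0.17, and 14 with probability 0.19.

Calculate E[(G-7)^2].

25.09

E[(G-7)^2] = Σ (g-7)^2·P(G=g)
 = 49·0.14 + 25·0.1 + 16·0.2 + 4·0.1 + 1·0.1 + 16·0.17 + 49·0.19
 = 6.86 + 2.5 + 3.2 + 0.4 + 0.1 + 2.72 + 9.31
 = 25.09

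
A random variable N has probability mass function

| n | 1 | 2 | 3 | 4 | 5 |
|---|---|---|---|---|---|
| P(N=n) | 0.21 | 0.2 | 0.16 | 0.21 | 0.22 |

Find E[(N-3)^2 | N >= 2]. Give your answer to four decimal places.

P(N >= 2) = 0.2 + 0.16 + 0.21 + 0.22 = 0.79.
E[(N-3)^2 | N >= 2] = [1·0.2 + 0·0.16 + 1·0.21 + 4·0.22] / 0.79
 = 1.29 / 0.79
 = 129/79

1.6329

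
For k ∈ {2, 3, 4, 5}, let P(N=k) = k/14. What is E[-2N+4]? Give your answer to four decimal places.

E[-2N+4] = Σ (-2n+4)·P(N=n)
 = 0·1/7 + (-2)·3/14 + (-4)·2/7 + (-6)·5/14
 = 0 + (-3/7) + (-8/7) + (-15/7)
 = -26/7

-3.7143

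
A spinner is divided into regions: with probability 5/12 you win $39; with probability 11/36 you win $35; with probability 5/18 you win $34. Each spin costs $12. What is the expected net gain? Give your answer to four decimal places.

24.3889

E[payout] = 39·5/12 + 35·11/36 + 34·5/18
 = 65/4 + 385/36 + 85/9
 = 655/18
Net = 655/18 - 12 = 439/18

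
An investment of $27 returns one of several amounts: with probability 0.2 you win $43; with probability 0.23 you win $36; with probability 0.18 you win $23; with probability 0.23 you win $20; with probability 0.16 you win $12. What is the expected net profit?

E[payout] = 43·0.2 + 36·0.23 + 23·0.18 + 20·0.23 + 12·0.16
 = 8.6 + 8.28 + 4.14 + 4.6 + 1.92
 = 27.54
Net = 27.54 - 27 = 0.54

0.54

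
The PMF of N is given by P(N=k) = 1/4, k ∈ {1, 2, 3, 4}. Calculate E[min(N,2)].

1.75

E[min(N,2)] = Σ min(n,2)·P(N=n)
 = 1·1/4 + 2·1/4 + 2·1/4 + 2·1/4
 = 1/4 + 1/2 + 1/2 + 1/2
 = 7/4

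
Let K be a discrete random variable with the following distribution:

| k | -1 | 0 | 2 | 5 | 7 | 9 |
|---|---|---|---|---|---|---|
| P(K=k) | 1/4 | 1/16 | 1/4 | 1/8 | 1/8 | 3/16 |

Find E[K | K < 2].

-0.8

P(K < 2) = 1/4 + 1/16 = 5/16.
E[K | K < 2] = [(-1)·1/4 + 0·1/16] / (5/16)
 = -1/4 / (5/16)
 = -4/5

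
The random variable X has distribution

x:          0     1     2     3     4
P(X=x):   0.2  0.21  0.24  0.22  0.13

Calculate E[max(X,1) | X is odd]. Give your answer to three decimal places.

2.023

P(X is odd) = 0.21 + 0.22 = 0.43.
E[max(X,1) | X is odd] = [1·0.21 + 3·0.22] / 0.43
 = 0.87 / 0.43
 = 87/43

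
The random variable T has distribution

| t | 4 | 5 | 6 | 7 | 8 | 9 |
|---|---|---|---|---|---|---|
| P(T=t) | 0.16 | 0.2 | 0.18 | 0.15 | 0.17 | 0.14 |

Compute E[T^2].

43.61

E[T^2] = Σ t^2·P(T=t)
 = 16·0.16 + 25·0.2 + 36·0.18 + 49·0.15 + 64·0.17 + 81·0.14
 = 2.56 + 5 + 6.48 + 7.35 + 10.88 + 11.34
 = 43.61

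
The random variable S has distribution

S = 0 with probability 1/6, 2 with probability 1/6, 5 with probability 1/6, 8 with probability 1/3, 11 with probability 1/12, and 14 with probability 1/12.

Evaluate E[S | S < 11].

4.6

P(S < 11) = 1/6 + 1/6 + 1/6 + 1/3 = 5/6.
E[S | S < 11] = [0·1/6 + 2·1/6 + 5·1/6 + 8·1/3] / (5/6)
 = 23/6 / (5/6)
 = 23/5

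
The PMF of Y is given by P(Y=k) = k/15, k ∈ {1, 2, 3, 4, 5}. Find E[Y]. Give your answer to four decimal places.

E[Y] = Σ y·P(Y=y)
 = 1·1/15 + 2·2/15 + 3·1/5 + 4·4/15 + 5·1/3
 = 1/15 + 4/15 + 3/5 + 16/15 + 5/3
 = 11/3

3.6667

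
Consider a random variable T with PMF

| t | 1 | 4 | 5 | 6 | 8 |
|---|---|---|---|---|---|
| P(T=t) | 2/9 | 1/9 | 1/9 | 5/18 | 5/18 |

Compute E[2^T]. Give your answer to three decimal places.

E[2^T] = Σ 2^t·P(T=t)
 = 2·2/9 + 16·1/9 + 32·1/9 + 64·5/18 + 256·5/18
 = 4/9 + 16/9 + 32/9 + 160/9 + 640/9
 = 284/3

94.667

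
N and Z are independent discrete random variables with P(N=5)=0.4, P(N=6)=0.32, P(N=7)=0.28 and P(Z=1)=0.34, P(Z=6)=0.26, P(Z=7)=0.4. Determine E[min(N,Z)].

4.148

E[min(N,Z)] = Σ_n Σ_z min(n,z) · P(N=n)P(Z=z)
 = 1·0.136 + 5·0.104 + 5·0.16 + 1·0.1088 + 6·0.0832 + 6·0.128 + 1·0.0952 + 6·0.0728 + 7·0.112
 = 0.136 + 0.52 + 0.8 + 0.1088 + 0.4992 + 0.768 + 0.0952 + 0.4368 + 0.784
 = 4.148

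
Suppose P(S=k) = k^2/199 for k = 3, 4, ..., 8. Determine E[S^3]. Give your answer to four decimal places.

E[S^3] = Σ s^3·P(S=s)
 = 27·9/199 + 64·16/199 + 125·25/199 + 216·36/199 + 343·49/199 + 512·64/199
 = 243/199 + 1024/199 + 3125/199 + 7776/199 + 16807/199 + 32768/199
 = 61743/199

310.2663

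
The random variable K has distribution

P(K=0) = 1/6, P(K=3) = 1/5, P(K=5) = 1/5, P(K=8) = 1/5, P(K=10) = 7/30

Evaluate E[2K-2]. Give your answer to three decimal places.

9.067

E[2K-2] = Σ (2k-2)·P(K=k)
 = (-2)·1/6 + 4·1/5 + 8·1/5 + 14·1/5 + 18·7/30
 = (-1/3) + 4/5 + 8/5 + 14/5 + 21/5
 = 136/15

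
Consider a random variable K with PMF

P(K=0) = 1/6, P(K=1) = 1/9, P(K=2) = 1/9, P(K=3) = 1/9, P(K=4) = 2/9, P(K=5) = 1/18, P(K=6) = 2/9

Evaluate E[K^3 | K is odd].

36.2

P(K is odd) = 1/9 + 1/9 + 1/18 = 5/18.
E[K^3 | K is odd] = [1·1/9 + 27·1/9 + 125·1/18] / (5/18)
 = 181/18 / (5/18)
 = 181/5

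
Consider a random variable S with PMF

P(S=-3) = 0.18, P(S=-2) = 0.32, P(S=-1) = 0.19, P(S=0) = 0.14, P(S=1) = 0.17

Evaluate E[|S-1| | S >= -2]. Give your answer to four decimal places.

P(S >= -2) = 0.32 + 0.19 + 0.14 + 0.17 = 0.82.
E[|S-1| | S >= -2] = [3·0.32 + 2·0.19 + 1·0.14 + 0·0.17] / 0.82
 = 1.48 / 0.82
 = 74/41

1.8049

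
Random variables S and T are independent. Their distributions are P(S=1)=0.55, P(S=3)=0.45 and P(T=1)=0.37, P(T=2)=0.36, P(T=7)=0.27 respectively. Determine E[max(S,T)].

3.475

E[max(S,T)] = Σ_s Σ_t max(s,t) · P(S=s)P(T=t)
 = 1·0.2035 + 2·0.198 + 7·0.1485 + 3·0.1665 + 3·0.162 + 7·0.1215
 = 0.2035 + 0.396 + 1.0395 + 0.4995 + 0.486 + 0.8505
 = 3.475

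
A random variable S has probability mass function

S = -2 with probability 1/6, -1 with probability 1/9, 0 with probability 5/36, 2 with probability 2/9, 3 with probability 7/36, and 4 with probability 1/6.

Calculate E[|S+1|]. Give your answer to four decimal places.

E[|S+1|] = Σ |s+1|·P(S=s)
 = 1·1/6 + 0·1/9 + 1·5/36 + 3·2/9 + 4·7/36 + 5·1/6
 = 1/6 + 0 + 5/36 + 2/3 + 7/9 + 5/6
 = 31/12

2.5833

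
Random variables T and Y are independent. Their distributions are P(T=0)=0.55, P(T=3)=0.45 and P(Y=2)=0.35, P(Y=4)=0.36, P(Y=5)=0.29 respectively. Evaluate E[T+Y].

4.94

E[T+Y] = Σ_t Σ_y (t+y) · P(T=t)P(Y=y)
 = 2·0.1925 + 4·0.198 + 5·0.1595 + 5·0.1575 + 7·0.162 + 8·0.1305
 = 0.385 + 0.792 + 0.7975 + 0.7875 + 1.134 + 1.044
 = 4.94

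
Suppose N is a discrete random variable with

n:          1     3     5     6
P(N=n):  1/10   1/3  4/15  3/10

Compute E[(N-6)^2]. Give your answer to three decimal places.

5.767

E[(N-6)^2] = Σ (n-6)^2·P(N=n)
 = 25·1/10 + 9·1/3 + 1·4/15 + 0·3/10
 = 5/2 + 3 + 4/15 + 0
 = 173/30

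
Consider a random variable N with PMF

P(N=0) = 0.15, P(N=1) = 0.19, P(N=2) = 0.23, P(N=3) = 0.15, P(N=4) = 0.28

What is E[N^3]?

E[N^3] = Σ n^3·P(N=n)
 = 0·0.15 + 1·0.19 + 8·0.23 + 27·0.15 + 64·0.28
 = 0 + 0.19 + 1.84 + 4.05 + 17.92
 = 24

24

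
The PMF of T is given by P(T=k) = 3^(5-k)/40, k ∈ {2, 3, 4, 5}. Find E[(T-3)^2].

E[(T-3)^2] = Σ (t-3)^2·P(T=t)
 = 1·27/40 + 0·9/40 + 1·3/40 + 4·1/40
 = 27/40 + 0 + 3/40 + 1/10
 = 17/20

0.85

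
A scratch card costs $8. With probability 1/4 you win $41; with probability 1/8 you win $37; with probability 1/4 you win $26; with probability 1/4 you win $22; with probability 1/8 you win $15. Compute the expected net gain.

E[payout] = 41·1/4 + 37·1/8 + 26·1/4 + 22·1/4 + 15·1/8
 = 41/4 + 37/8 + 13/2 + 11/2 + 15/8
 = 115/4
Net = 115/4 - 8 = 83/4

20.75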